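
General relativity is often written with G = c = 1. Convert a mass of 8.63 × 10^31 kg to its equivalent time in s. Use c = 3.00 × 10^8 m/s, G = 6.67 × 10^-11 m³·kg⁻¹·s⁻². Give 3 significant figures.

Mass → time via G/c³.
8.63 × 10^31 kg × (G/c³) = 2.13 × 10^-4 s

2.13 × 10^-4 s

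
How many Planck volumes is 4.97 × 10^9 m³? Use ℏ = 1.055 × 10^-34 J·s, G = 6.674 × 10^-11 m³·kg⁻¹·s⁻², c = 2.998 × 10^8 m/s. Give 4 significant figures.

Planck volume: V_P = (ℏG/c³)^(3/2) = 4.224 × 10^-105 m³.
4.97 × 10^9 / 4.224 × 10^-105 = 1.177 × 10^114

1.177 × 10^114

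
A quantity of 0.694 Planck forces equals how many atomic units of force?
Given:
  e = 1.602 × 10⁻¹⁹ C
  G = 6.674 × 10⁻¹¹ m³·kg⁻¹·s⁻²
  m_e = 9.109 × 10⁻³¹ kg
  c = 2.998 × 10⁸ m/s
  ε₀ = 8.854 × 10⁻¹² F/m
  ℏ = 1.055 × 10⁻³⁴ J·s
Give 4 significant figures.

Planck force: F_P = c⁴/G = 1.210 × 10⁴⁴ N
atomic unit of force: F_au = E_h/a₀ = m_e²e⁶/((4πε₀)³ℏ⁴) = 8.220 × 10⁻⁸ N
0.694 × 1.210 × 10⁴⁴ / 8.220 × 10⁻⁸ = 1.022 × 10⁵¹

1.022 × 10⁵¹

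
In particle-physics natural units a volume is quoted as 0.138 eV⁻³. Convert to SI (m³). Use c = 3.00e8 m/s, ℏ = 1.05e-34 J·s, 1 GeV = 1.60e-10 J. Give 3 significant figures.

Volume is [L]³ = [E]⁻³·(ℏc)³.
1 GeV⁻³ → (ℏc)³ × (1 GeV in J)⁻³ = 7.63e-48 m³.
Convert the energy scale: 0.138 eV⁻³ = 1.38e26 GeV⁻³.
Result: 1.38e26 × 7.63e-48 = 1.05e-21 m³.

1.05e-21 m³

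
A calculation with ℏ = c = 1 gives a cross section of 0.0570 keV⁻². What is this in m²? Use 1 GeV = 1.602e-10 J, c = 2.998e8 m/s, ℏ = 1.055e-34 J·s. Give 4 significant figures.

2.222e-21 m²

Area is [L]² = [E]⁻²·(ℏc)²; restore (ℏc)².
1 GeV⁻² → (ℏc)² × (1 GeV in J)⁻² = 3.898e-32 m².
Convert the energy scale: 0.0570 keV⁻² = 5.70e10 GeV⁻².
Result: 5.70e10 × 3.898e-32 = 2.222e-21 m².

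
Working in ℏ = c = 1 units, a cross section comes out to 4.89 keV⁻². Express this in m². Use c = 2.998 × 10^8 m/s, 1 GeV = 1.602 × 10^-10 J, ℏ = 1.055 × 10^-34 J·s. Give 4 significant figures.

1.906 × 10^-19 m²

Area is [L]² = [E]⁻²·(ℏc)²; restore (ℏc)².
1 GeV⁻² → (ℏc)² × (1 GeV in J)⁻² = 3.898 × 10^-32 m².
Convert the energy scale: 4.89 keV⁻² = 4.89 × 10^12 GeV⁻².
Result: 4.89 × 10^12 × 3.898 × 10^-32 = 1.906 × 10^-19 m².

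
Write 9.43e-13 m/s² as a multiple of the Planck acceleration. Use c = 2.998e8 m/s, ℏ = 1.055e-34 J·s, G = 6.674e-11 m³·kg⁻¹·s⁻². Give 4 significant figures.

Planck acceleration: a_P = √(c⁷/(ℏG)) = 5.560e51 m/s².
9.43e-13 / 5.560e51 = 1.696e-64

1.696e-64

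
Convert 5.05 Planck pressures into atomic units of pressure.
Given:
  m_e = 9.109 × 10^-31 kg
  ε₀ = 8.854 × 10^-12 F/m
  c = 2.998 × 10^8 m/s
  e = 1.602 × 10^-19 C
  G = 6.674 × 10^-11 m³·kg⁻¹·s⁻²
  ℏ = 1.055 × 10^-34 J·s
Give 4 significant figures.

Planck pressure: p_P = c⁷/(ℏG²) = 4.632 × 10^113 Pa
atomic unit of pressure: P_au = E_h/a₀³ = m_e⁴e¹⁰/((4πε₀)⁵ℏ⁸) = 2.929 × 10^13 Pa
5.05 × 4.632 × 10^113 / 2.929 × 10^13 = 7.986 × 10^100

7.986 × 10^100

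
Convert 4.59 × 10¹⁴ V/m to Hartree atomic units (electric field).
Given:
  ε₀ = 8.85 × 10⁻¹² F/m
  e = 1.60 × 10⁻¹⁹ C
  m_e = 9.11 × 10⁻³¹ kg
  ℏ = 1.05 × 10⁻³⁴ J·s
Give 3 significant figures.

882

atomic unit of electric field: E_au = E_h/(e a₀) = m_e²e⁵/((4πε₀)³ℏ⁴) = 5.20 × 10¹¹ V/m.
4.59 × 10¹⁴ / 5.20 × 10¹¹ = 882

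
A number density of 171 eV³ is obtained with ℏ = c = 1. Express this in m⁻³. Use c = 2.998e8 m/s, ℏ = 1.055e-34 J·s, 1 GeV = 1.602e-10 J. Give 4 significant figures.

2.222e22 m⁻³

Number density is [L]⁻³ = [E]³/(ℏc)³.
1 GeV³ → 1/(ℏc)³ × (1 GeV in J)³ = 1.299e47 m⁻³.
Convert the energy scale: 171 eV³ = 1.71e-25 GeV³.
Result: 1.71e-25 × 1.299e47 = 2.222e22 m⁻³.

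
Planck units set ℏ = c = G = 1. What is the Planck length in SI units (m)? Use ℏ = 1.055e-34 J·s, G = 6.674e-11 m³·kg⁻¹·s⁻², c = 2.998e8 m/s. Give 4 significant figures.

1.616e-35 m

From ℏ = c = G = 1 the length scale is ℓ_P = √(ℏG/c³).
  = √(2.613e-70)
  = 1.616e-35 m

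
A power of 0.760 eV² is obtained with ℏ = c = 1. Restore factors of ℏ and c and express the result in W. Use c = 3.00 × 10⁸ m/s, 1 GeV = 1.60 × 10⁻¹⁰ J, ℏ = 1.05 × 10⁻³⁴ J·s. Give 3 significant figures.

Power is [E]/[T] = [E]²/ℏ.
1 GeV² → 1/ℏ × (1 GeV in J)² = 2.44 × 10¹⁴ W.
Convert the energy scale: 0.760 eV² = 7.60 × 10⁻¹⁹ GeV².
Result: 7.60 × 10⁻¹⁹ × 2.44 × 10¹⁴ = 1.85 × 10⁻⁴ W.

1.85 × 10⁻⁴ W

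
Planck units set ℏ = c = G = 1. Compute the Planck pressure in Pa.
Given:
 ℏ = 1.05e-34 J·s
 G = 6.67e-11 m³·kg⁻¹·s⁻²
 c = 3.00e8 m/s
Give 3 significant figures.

4.68e113 Pa

Dimensional analysis gives p_P = c⁷/(ℏG²).
  = 2.19e59 / 4.67e-55
  = 4.68e113 Pa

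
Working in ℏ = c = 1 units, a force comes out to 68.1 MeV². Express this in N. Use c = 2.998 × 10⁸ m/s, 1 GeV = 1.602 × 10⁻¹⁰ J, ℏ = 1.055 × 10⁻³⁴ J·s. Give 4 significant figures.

Force is [E]/[L] = [E]²/(ℏc); restore (ℏc)⁻¹.
1 GeV² → 1/(ℏc) × (1 GeV in J)² = 8.114 × 10⁵ N.
Convert the energy scale: 68.1 MeV² = 6.81 × 10⁻⁵ GeV².
Result: 6.81 × 10⁻⁵ × 8.114 × 10⁵ = 55.26 N.

55.26 N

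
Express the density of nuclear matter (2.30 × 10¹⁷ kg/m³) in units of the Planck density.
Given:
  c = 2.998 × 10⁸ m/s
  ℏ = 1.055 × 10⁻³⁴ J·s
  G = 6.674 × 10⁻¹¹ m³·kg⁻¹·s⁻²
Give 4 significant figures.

Planck density: ρ_P = c⁵/(ℏG²) = 5.154 × 10⁹⁶ kg/m³.
2.30 × 10¹⁷ / 5.154 × 10⁹⁶ = 4.463 × 10⁻⁸⁰

4.463 × 10⁻⁸⁰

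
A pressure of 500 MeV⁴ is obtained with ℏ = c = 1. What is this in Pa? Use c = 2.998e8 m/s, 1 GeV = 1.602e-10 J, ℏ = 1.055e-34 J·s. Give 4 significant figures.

Pressure is [E]/[L]³ = [E]⁴/(ℏc)³.
1 GeV⁴ → 1/(ℏc)³ × (1 GeV in J)⁴ = 2.082e37 Pa.
Convert the energy scale: 500 MeV⁴ = 5.00e-10 GeV⁴.
Result: 5.00e-10 × 2.082e37 = 1.041e28 Pa.

1.041e28 Pa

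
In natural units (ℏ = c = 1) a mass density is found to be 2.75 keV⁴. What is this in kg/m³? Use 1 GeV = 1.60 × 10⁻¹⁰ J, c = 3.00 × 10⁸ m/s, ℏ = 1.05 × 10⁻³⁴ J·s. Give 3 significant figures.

Mass density is [E]/(c²[L]³) = [E]⁴/(ℏ³c⁵).
1 GeV⁴ → 1/(ℏ³c⁵) × (1 GeV in J)⁴ = 2.33 × 10²⁰ kg/m³.
Convert the energy scale: 2.75 keV⁴ = 2.75 × 10⁻²⁴ GeV⁴.
Result: 2.75 × 10⁻²⁴ × 2.33 × 10²⁰ = 6.41 × 10⁻⁴ kg/m³.

6.41 × 10⁻⁴ kg/m³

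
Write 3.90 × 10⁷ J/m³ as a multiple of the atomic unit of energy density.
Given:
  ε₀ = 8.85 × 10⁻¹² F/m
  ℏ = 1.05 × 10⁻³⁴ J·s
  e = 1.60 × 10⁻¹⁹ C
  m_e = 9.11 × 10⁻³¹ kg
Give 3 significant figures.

atomic unit of energy density: u_au = E_h/a₀³ = m_e⁴e¹⁰/((4πε₀)⁵ℏ⁸) = 3.01 × 10¹³ J/m³.
3.90 × 10⁷ / 3.01 × 10¹³ = 1.29 × 10⁻⁶

1.29 × 10⁻⁶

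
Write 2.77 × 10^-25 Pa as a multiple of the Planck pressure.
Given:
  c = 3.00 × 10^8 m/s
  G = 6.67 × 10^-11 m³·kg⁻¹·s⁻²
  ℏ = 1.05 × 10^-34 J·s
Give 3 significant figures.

5.92 × 10^-139

Planck pressure: p_P = c⁷/(ℏG²) = 4.68 × 10^113 Pa.
2.77 × 10^-25 / 4.68 × 10^113 = 5.92 × 10^-139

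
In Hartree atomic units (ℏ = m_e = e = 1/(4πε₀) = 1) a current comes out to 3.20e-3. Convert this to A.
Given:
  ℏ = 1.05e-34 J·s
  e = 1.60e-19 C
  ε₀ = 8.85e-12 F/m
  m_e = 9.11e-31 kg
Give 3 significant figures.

2.13e-5 A

One atomic unit of electric current: I_au = e E_h/ℏ = m_e e⁵/((4πε₀)²ℏ³) = 6.67e-3 A.
3.20e-3 × 6.67e-3 A = 2.13e-5 A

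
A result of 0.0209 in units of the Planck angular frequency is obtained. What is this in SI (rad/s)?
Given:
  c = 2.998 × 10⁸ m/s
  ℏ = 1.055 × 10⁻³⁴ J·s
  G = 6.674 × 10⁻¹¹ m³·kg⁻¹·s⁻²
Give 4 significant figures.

One Planck angular frequency: ω_P = √(c⁵/(ℏG)) = 1.855 × 10⁴³ rad/s.
0.0209 × 1.855 × 10⁴³ rad/s = 3.876 × 10⁴¹ rad/s

3.876 × 10⁴¹ rad/s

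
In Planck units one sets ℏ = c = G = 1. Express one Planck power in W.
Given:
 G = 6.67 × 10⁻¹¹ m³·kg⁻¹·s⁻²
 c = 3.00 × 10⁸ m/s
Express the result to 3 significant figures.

3.64 × 10⁵² W

P_P = c⁵/G
  = 2.43 × 10⁴² / 6.67 × 10⁻¹¹
  = 3.64 × 10⁵² W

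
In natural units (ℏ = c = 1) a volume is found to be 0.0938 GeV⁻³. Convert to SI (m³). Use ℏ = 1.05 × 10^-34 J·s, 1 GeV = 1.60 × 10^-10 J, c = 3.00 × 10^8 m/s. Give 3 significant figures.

7.16 × 10^-49 m³

Volume is [L]³ = [E]⁻³·(ℏc)³.
1 GeV⁻³ → (ℏc)³ × (1 GeV in J)⁻³ = 7.63 × 10^-48 m³.
Result: 0.0938 × 7.63 × 10^-48 = 7.16 × 10^-49 m³.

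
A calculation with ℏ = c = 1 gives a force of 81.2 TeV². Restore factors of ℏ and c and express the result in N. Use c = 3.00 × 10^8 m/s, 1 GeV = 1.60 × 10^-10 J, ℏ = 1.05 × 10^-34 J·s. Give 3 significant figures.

Force is [E]/[L] = [E]²/(ℏc); restore (ℏc)⁻¹.
1 GeV² → 1/(ℏc) × (1 GeV in J)² = 8.13 × 10^5 N.
Convert the energy scale: 81.2 TeV² = 8.12 × 10^7 GeV².
Result: 8.12 × 10^7 × 8.13 × 10^5 = 6.60 × 10^13 N.

6.60 × 10^13 N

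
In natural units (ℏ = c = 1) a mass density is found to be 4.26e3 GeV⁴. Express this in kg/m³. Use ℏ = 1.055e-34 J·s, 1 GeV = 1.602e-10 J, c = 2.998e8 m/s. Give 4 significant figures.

Mass density is [E]/(c²[L]³) = [E]⁴/(ℏ³c⁵).
1 GeV⁴ → 1/(ℏ³c⁵) × (1 GeV in J)⁴ = 2.316e20 kg/m³.
Result: 4.26e3 × 2.316e20 = 9.866e23 kg/m³.

9.866e23 kg/m³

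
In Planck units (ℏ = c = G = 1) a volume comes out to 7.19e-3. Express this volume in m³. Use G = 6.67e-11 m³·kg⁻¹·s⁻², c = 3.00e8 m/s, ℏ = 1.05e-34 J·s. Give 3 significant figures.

3.00e-107 m³

One Planck volume: V_P = (ℏG/c³)^(3/2) = 4.18e-105 m³.
7.19e-3 × 4.18e-105 m³ = 3.00e-107 m³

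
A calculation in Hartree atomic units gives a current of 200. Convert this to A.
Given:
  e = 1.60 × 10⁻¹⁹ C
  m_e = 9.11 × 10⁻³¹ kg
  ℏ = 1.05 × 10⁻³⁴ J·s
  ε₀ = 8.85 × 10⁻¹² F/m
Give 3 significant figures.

One atomic unit of electric current: I_au = e E_h/ℏ = m_e e⁵/((4πε₀)²ℏ³) = 6.67 × 10⁻³ A.
200 × 6.67 × 10⁻³ A = 1.33 A

1.33 A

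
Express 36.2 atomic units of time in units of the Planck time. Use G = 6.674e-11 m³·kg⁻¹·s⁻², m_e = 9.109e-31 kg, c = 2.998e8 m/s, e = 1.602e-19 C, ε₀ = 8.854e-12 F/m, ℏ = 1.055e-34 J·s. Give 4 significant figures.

1.627e28

atomic unit of time: τ_au = (4πε₀)²ℏ³/(m_e e⁴) = 2.423e-17 s
Planck time: t_P = √(ℏG/c⁵) = 5.392e-44 s
36.2 × 2.423e-17 / 5.392e-44 = 1.627e28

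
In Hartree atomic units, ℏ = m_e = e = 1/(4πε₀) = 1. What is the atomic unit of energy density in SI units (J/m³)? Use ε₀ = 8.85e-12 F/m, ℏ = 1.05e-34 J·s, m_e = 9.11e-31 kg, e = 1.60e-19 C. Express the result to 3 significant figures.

From ℏ = m_e = e = 1/(4πε₀) = 1 the energy density scale is u_au = E_h/a₀³ = m_e⁴e¹⁰/((4πε₀)⁵ℏ⁸).
E_h = 4.38e-18 J
a₀ = 5.26e-11 m
E_h/a₀³ = 3.01e13 J/m³

3.01e13 J/m³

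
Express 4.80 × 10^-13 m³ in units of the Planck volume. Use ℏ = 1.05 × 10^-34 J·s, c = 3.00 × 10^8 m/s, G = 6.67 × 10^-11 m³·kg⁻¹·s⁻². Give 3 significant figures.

Planck volume: V_P = (ℏG/c³)^(3/2) = 4.18 × 10^-105 m³.
4.80 × 10^-13 / 4.18 × 10^-105 = 1.15 × 10^92

1.15 × 10^92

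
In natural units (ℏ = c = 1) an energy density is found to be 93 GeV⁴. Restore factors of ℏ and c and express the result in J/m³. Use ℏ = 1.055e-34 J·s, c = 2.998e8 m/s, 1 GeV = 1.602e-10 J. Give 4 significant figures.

1.936e39 J/m³

[E]/[L]³ = [E]⁴/(ℏc)³; restore (ℏc)⁻³.
1 GeV⁴ → 1/(ℏc)³ × (1 GeV in J)⁴ = 2.082e37 J/m³.
Result: 93 × 2.082e37 = 1.936e39 J/m³.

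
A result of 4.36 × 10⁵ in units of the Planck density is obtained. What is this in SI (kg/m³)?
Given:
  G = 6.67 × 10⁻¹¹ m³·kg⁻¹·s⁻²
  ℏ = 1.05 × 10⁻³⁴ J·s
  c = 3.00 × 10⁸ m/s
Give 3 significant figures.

One Planck density: ρ_P = c⁵/(ℏG²) = 5.20 × 10⁹⁶ kg/m³.
4.36 × 10⁵ × 5.20 × 10⁹⁶ kg/m³ = 2.27 × 10¹⁰² kg/m³

2.27 × 10¹⁰² kg/m³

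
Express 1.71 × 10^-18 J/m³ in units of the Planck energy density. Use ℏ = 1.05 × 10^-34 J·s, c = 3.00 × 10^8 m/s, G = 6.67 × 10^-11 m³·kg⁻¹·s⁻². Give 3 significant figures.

Planck energy density: u_P = c⁷/(ℏG²) = 4.68 × 10^113 J/m³.
1.71 × 10^-18 / 4.68 × 10^113 = 3.65 × 10^-132

3.65 × 10^-132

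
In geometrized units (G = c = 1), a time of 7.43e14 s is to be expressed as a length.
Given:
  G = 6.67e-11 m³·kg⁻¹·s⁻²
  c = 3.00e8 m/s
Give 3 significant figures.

2.23e23 m

Time → length via c.
7.43e14 s × (c) = 2.23e23 m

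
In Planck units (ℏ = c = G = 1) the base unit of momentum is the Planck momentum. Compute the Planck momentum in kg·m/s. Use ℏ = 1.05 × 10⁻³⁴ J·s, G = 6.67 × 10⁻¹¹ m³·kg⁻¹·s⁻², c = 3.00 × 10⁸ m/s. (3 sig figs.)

6.52 kg·m/s

p_P = √(ℏc³/G)
  = √(42.5)
  = 6.52 kg·m/s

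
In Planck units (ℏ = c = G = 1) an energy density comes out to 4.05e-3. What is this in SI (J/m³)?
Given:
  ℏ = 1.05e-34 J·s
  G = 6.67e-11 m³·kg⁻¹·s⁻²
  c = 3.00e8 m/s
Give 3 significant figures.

1.90e111 J/m³

One Planck energy density: u_P = c⁷/(ℏG²) = 4.68e113 J/m³.
4.05e-3 × 4.68e113 J/m³ = 1.90e111 J/m³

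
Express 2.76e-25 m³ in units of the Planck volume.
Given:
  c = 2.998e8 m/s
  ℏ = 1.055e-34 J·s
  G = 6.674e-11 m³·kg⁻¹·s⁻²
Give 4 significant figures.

Planck volume: V_P = (ℏG/c³)^(3/2) = 4.224e-105 m³.
2.76e-25 / 4.224e-105 = 6.534e79

6.534e79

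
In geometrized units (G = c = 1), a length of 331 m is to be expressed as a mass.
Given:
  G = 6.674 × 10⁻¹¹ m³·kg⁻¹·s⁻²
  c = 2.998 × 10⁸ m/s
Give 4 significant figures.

Length → mass via c²/G.
331 m × (c²/G) = 4.458 × 10²⁹ kg

4.458 × 10²⁹ kg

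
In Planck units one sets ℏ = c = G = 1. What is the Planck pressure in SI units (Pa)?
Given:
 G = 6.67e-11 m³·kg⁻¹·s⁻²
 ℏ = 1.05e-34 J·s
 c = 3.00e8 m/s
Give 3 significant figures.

4.68e113 Pa

p_P = c⁷/(ℏG²)
  = 2.19e59 / 4.67e-55
  = 4.68e113 Pa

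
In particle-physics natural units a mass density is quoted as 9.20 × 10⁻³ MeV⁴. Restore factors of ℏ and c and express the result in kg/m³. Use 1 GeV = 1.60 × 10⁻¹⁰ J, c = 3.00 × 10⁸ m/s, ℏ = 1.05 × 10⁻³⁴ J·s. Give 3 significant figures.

2.14 × 10⁶ kg/m³

Mass density is [E]/(c²[L]³) = [E]⁴/(ℏ³c⁵).
1 GeV⁴ → 1/(ℏ³c⁵) × (1 GeV in J)⁴ = 2.33 × 10²⁰ kg/m³.
Convert the energy scale: 9.20 × 10⁻³ MeV⁴ = 9.20 × 10⁻¹⁵ GeV⁴.
Result: 9.20 × 10⁻¹⁵ × 2.33 × 10²⁰ = 2.14 × 10⁶ kg/m³.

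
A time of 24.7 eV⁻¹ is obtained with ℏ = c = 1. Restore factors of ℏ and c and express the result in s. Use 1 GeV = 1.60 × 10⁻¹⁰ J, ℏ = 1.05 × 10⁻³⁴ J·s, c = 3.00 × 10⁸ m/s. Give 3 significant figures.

A time is [E]⁻¹ in ℏ=c=1; restore one factor of ℏ.
1 GeV⁻¹ → ℏ × (1 GeV in J)⁻¹ = 6.56 × 10⁻²⁵ s.
Convert the energy scale: 24.7 eV⁻¹ = 2.47 × 10¹⁰ GeV⁻¹.
Result: 2.47 × 10¹⁰ × 6.56 × 10⁻²⁵ = 1.62 × 10⁻¹⁴ s.

1.62 × 10⁻¹⁴ s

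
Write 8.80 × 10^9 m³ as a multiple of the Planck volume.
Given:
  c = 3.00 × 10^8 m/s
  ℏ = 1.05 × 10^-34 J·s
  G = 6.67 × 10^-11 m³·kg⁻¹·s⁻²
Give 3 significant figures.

2.11 × 10^114

Planck volume: V_P = (ℏG/c³)^(3/2) = 4.18 × 10^-105 m³.
8.80 × 10^9 / 4.18 × 10^-105 = 2.11 × 10^114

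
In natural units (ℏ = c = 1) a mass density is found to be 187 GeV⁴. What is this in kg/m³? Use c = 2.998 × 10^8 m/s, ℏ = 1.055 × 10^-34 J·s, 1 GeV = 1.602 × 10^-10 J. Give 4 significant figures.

Mass density is [E]/(c²[L]³) = [E]⁴/(ℏ³c⁵).
1 GeV⁴ → 1/(ℏ³c⁵) × (1 GeV in J)⁴ = 2.316 × 10^20 kg/m³.
Result: 187 × 2.316 × 10^20 = 4.331 × 10^22 kg/m³.

4.331 × 10^22 kg/m³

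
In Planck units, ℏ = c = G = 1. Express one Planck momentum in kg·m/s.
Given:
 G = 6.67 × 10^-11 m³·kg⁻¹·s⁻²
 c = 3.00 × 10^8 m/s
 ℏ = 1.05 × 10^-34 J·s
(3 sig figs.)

6.52 kg·m/s

Dimensional analysis gives p_P = √(ℏc³/G).
  = √(42.5)
  = 6.52 kg·m/s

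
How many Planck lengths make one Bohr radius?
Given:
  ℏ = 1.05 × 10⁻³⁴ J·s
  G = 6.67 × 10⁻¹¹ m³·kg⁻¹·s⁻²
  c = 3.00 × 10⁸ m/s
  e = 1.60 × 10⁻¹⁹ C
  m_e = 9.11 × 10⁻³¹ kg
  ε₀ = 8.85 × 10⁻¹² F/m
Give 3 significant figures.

3.26 × 10²⁴

Bohr radius: a₀ = 4πε₀ℏ²/(m_e e²) = 5.26 × 10⁻¹¹ m
Planck length: ℓ_P = √(ℏG/c³) = 1.61 × 10⁻³⁵ m
ratio = 5.26 × 10⁻¹¹ / 1.61 × 10⁻³⁵ = 3.26 × 10²⁴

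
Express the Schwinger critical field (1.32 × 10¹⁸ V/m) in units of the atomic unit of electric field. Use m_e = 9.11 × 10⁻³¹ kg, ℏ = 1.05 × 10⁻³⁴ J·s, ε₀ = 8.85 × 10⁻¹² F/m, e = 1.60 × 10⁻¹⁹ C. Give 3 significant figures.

atomic unit of electric field: E_au = E_h/(e a₀) = m_e²e⁵/((4πε₀)³ℏ⁴) = 5.20 × 10¹¹ V/m.
1.32 × 10¹⁸ / 5.20 × 10¹¹ = 2.54 × 10⁶

2.54 × 10⁶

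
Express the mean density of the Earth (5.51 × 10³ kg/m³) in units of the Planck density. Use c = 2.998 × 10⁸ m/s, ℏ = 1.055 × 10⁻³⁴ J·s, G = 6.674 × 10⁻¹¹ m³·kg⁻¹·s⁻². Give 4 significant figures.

1.069 × 10⁻⁹³

Planck density: ρ_P = c⁵/(ℏG²) = 5.154 × 10⁹⁶ kg/m³.
5.51 × 10³ / 5.154 × 10⁹⁶ = 1.069 × 10⁻⁹³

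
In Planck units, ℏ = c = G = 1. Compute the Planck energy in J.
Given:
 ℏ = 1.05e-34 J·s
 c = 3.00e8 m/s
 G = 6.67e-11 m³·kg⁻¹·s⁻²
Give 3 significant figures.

1.96e9 J

Dimensional analysis gives E_P = √(ℏc⁵/G).
  = √(3.83e18)
  = 1.96e9 J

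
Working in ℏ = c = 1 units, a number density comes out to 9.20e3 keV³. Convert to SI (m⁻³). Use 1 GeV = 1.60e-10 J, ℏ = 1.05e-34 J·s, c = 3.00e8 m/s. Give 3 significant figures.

1.21e33 m⁻³

Number density is [L]⁻³ = [E]³/(ℏc)³.
1 GeV³ → 1/(ℏc)³ × (1 GeV in J)³ = 1.31e47 m⁻³.
Convert the energy scale: 9.20e3 keV³ = 9.20e-15 GeV³.
Result: 9.20e-15 × 1.31e47 = 1.21e33 m⁻³.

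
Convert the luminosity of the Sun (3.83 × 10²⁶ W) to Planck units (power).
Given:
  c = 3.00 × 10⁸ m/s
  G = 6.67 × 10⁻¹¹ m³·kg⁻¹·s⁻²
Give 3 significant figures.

Planck power: P_P = c⁵/G = 3.64 × 10⁵² W.
3.83 × 10²⁶ / 3.64 × 10⁵² = 1.05 × 10⁻²⁶

1.05 × 10⁻²⁶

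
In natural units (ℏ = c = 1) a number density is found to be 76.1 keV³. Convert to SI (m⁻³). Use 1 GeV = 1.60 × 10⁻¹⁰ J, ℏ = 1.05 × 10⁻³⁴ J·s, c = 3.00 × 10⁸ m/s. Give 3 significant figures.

Number density is [L]⁻³ = [E]³/(ℏc)³.
1 GeV³ → 1/(ℏc)³ × (1 GeV in J)³ = 1.31 × 10⁴⁷ m⁻³.
Convert the energy scale: 76.1 keV³ = 7.61 × 10⁻¹⁷ GeV³.
Result: 7.61 × 10⁻¹⁷ × 1.31 × 10⁴⁷ = 9.97 × 10³⁰ m⁻³.

9.97 × 10³⁰ m⁻³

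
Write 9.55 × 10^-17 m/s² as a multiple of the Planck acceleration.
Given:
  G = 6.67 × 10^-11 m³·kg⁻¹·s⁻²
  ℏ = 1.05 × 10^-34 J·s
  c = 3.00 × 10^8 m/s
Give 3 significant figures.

Planck acceleration: a_P = √(c⁷/(ℏG)) = 5.59 × 10^51 m/s².
9.55 × 10^-17 / 5.59 × 10^51 = 1.71 × 10^-68

1.71 × 10^-68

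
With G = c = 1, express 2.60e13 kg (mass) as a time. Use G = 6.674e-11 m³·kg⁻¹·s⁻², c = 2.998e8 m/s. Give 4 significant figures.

6.440e-23 s

Mass → time via G/c³.
2.60e13 kg × (G/c³) = 6.440e-23 s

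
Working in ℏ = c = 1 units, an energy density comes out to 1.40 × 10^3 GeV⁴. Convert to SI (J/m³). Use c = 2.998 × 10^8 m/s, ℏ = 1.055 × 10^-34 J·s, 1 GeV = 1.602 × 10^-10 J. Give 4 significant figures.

2.914 × 10^40 J/m³

[E]/[L]³ = [E]⁴/(ℏc)³; restore (ℏc)⁻³.
1 GeV⁴ → 1/(ℏc)³ × (1 GeV in J)⁴ = 2.082 × 10^37 J/m³.
Result: 1.40 × 10^3 × 2.082 × 10^37 = 2.914 × 10^40 J/m³.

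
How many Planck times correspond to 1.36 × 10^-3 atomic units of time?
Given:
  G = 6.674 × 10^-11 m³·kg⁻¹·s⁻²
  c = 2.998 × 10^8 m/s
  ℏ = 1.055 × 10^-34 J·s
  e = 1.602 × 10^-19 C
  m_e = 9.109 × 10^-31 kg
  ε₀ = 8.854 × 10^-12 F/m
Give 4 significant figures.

6.111 × 10^23

atomic unit of time: τ_au = (4πε₀)²ℏ³/(m_e e⁴) = 2.423 × 10^-17 s
Planck time: t_P = √(ℏG/c⁵) = 5.392 × 10^-44 s
1.36 × 10^-3 × 2.423 × 10^-17 / 5.392 × 10^-44 = 6.111 × 10^23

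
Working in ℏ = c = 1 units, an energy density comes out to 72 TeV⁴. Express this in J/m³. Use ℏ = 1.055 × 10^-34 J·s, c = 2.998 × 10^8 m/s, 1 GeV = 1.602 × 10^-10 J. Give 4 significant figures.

[E]/[L]³ = [E]⁴/(ℏc)³; restore (ℏc)⁻³.
1 GeV⁴ → 1/(ℏc)³ × (1 GeV in J)⁴ = 2.082 × 10^37 J/m³.
Convert the energy scale: 72 TeV⁴ = 7.20 × 10^13 GeV⁴.
Result: 7.20 × 10^13 × 2.082 × 10^37 = 1.499 × 10^51 J/m³.

1.499 × 10^51 J/m³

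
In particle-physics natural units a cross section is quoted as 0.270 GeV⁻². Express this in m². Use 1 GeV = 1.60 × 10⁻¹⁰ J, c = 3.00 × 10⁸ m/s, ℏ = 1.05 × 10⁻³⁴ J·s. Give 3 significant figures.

Area is [L]² = [E]⁻²·(ℏc)²; restore (ℏc)².
1 GeV⁻² → (ℏc)² × (1 GeV in J)⁻² = 3.88 × 10⁻³² m².
Result: 0.270 × 3.88 × 10⁻³² = 1.05 × 10⁻³² m².

1.05 × 10⁻³² m²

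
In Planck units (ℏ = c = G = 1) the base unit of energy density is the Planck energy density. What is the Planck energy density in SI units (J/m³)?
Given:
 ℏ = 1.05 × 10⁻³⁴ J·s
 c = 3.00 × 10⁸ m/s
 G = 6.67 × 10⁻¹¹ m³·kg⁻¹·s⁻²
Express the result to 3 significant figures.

u_P = c⁷/(ℏG²)
  = 2.19 × 10⁵⁹ / 4.67 × 10⁻⁵⁵
  = 4.68 × 10¹¹³ J/m³

4.68 × 10¹¹³ J/m³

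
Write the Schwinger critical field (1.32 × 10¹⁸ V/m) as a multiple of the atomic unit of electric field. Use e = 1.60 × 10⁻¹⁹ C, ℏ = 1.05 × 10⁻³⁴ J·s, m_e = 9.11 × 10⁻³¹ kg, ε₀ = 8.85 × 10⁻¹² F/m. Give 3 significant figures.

2.54 × 10⁶

atomic unit of electric field: E_au = E_h/(e a₀) = m_e²e⁵/((4πε₀)³ℏ⁴) = 5.20 × 10¹¹ V/m.
1.32 × 10¹⁸ / 5.20 × 10¹¹ = 2.54 × 10⁶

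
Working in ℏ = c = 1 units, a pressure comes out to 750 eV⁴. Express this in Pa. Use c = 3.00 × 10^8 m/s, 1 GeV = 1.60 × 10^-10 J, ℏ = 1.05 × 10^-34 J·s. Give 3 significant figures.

1.57 × 10^4 Pa

Pressure is [E]/[L]³ = [E]⁴/(ℏc)³.
1 GeV⁴ → 1/(ℏc)³ × (1 GeV in J)⁴ = 2.10 × 10^37 Pa.
Convert the energy scale: 750 eV⁴ = 7.50 × 10^-34 GeV⁴.
Result: 7.50 × 10^-34 × 2.10 × 10^37 = 1.57 × 10^4 Pa.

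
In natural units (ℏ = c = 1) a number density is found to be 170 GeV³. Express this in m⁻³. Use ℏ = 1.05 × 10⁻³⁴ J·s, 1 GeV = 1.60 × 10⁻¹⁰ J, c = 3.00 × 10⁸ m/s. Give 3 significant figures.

Number density is [L]⁻³ = [E]³/(ℏc)³.
1 GeV³ → 1/(ℏc)³ × (1 GeV in J)³ = 1.31 × 10⁴⁷ m⁻³.
Result: 170 × 1.31 × 10⁴⁷ = 2.23 × 10⁴⁹ m⁻³.

2.23 × 10⁴⁹ m⁻³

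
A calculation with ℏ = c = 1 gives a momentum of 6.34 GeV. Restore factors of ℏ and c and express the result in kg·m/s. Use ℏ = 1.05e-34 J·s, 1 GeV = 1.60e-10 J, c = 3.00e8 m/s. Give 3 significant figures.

3.38e-18 kg·m/s

Momentum is [E]/c; divide by c.
1 GeV → 1/c × (1 GeV in J) = 5.33e-19 kg·m/s.
Result: 6.34 × 5.33e-19 = 3.38e-18 kg·m/s.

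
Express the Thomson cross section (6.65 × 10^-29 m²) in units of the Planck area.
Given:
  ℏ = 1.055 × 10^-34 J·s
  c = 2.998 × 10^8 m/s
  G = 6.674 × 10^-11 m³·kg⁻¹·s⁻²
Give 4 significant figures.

2.545 × 10^41

Planck area: A_P = ℏG/c³ = 2.613 × 10^-70 m².
6.65 × 10^-29 / 2.613 × 10^-70 = 2.545 × 10^41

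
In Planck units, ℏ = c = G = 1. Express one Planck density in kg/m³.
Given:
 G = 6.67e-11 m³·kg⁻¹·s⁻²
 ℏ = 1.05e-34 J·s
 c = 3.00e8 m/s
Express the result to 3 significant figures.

From ℏ = c = G = 1 the density scale is ρ_P = c⁵/(ℏG²).
  = 2.43e42 / 4.67e-55
  = 5.20e96 kg/m³

5.20e96 kg/m³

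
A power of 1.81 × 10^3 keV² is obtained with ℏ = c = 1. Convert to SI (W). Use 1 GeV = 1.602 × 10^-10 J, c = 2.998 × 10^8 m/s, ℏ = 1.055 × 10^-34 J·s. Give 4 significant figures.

4.403 × 10^5 W

Power is [E]/[T] = [E]²/ℏ.
1 GeV² → 1/ℏ × (1 GeV in J)² = 2.433 × 10^14 W.
Convert the energy scale: 1.81 × 10^3 keV² = 1.81 × 10^-9 GeV².
Result: 1.81 × 10^-9 × 2.433 × 10^14 = 4.403 × 10^5 W.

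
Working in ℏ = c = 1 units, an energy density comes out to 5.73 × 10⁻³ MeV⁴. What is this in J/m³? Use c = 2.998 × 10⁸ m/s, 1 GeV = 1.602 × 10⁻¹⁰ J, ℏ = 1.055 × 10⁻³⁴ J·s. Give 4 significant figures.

[E]/[L]³ = [E]⁴/(ℏc)³; restore (ℏc)⁻³.
1 GeV⁴ → 1/(ℏc)³ × (1 GeV in J)⁴ = 2.082 × 10³⁷ J/m³.
Convert the energy scale: 5.73 × 10⁻³ MeV⁴ = 5.73 × 10⁻¹⁵ GeV⁴.
Result: 5.73 × 10⁻¹⁵ × 2.082 × 10³⁷ = 1.193 × 10²³ J/m³.

1.193 × 10²³ J/m³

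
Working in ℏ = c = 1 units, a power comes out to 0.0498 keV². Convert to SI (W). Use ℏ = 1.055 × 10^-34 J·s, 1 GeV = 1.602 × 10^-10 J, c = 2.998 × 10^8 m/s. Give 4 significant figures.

Power is [E]/[T] = [E]²/ℏ.
1 GeV² → 1/ℏ × (1 GeV in J)² = 2.433 × 10^14 W.
Convert the energy scale: 0.0498 keV² = 4.98 × 10^-14 GeV².
Result: 4.98 × 10^-14 × 2.433 × 10^14 = 12.11 W.

12.11 W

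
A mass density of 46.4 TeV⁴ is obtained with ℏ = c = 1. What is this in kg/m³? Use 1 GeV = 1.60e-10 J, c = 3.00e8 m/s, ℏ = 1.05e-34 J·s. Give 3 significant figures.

1.08e34 kg/m³

Mass density is [E]/(c²[L]³) = [E]⁴/(ℏ³c⁵).
1 GeV⁴ → 1/(ℏ³c⁵) × (1 GeV in J)⁴ = 2.33e20 kg/m³.
Convert the energy scale: 46.4 TeV⁴ = 4.64e13 GeV⁴.
Result: 4.64e13 × 2.33e20 = 1.08e34 kg/m³.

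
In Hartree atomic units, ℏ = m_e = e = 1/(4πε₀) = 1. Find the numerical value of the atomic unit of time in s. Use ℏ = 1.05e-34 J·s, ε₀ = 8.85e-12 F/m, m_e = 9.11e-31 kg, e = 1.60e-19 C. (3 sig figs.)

Dimensional analysis gives τ_au = (4πε₀)²ℏ³/(m_e e⁴).
E_h = 4.38e-18 J
ℏ/E_h = 2.40e-17 s

2.40e-17 s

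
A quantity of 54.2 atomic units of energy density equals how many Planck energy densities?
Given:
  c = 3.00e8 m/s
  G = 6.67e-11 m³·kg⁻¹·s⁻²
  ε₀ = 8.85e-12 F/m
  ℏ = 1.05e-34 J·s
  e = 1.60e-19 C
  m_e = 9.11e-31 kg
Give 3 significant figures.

atomic unit of energy density: u_au = E_h/a₀³ = m_e⁴e¹⁰/((4πε₀)⁵ℏ⁸) = 3.01e13 J/m³
Planck energy density: u_P = c⁷/(ℏG²) = 4.68e113 J/m³
54.2 × 3.01e13 / 4.68e113 = 3.49e-99

3.49e-99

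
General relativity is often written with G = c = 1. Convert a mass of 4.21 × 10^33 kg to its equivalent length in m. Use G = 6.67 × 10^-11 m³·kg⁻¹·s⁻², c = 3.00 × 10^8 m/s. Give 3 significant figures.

3.12 × 10^6 m

In G = c = 1 units mass has dimensions of length; the conversion factor is G/c².
4.21 × 10^33 kg × (G/c²) = 3.12 × 10^6 m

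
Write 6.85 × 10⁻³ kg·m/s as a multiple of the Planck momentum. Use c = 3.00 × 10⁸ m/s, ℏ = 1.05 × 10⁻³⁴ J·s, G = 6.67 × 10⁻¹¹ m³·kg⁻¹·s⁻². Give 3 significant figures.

1.05 × 10⁻³

Planck momentum: p_P = √(ℏc³/G) = 6.52 kg·m/s.
6.85 × 10⁻³ / 6.52 = 1.05 × 10⁻³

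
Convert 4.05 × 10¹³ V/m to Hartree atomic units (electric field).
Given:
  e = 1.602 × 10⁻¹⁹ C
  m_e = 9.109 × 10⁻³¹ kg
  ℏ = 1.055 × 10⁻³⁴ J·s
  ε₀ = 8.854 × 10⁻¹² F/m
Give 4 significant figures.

atomic unit of electric field: E_au = E_h/(e a₀) = m_e²e⁵/((4πε₀)³ℏ⁴) = 5.131 × 10¹¹ V/m.
4.05 × 10¹³ / 5.131 × 10¹¹ = 78.93

78.93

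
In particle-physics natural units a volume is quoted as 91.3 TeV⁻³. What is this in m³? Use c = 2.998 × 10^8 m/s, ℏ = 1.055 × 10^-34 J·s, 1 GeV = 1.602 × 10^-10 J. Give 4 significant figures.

Volume is [L]³ = [E]⁻³·(ℏc)³.
1 GeV⁻³ → (ℏc)³ × (1 GeV in J)⁻³ = 7.696 × 10^-48 m³.
Convert the energy scale: 91.3 TeV⁻³ = 9.13 × 10^-8 GeV⁻³.
Result: 9.13 × 10^-8 × 7.696 × 10^-48 = 7.026 × 10^-55 m³.

7.026 × 10^-55 m³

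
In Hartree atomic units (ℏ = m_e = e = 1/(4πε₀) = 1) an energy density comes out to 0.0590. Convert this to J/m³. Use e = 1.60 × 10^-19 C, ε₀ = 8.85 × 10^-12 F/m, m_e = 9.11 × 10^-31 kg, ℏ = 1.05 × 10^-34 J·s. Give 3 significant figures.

One atomic unit of energy density: u_au = E_h/a₀³ = m_e⁴e¹⁰/((4πε₀)⁵ℏ⁸) = 3.01 × 10^13 J/m³.
0.0590 × 3.01 × 10^13 J/m³ = 1.78 × 10^12 J/m³

1.78 × 10^12 J/m³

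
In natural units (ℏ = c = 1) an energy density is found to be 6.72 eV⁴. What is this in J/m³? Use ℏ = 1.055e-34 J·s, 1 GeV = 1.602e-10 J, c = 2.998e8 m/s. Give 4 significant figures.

[E]/[L]³ = [E]⁴/(ℏc)³; restore (ℏc)⁻³.
1 GeV⁴ → 1/(ℏc)³ × (1 GeV in J)⁴ = 2.082e37 J/m³.
Convert the energy scale: 6.72 eV⁴ = 6.72e-36 GeV⁴.
Result: 6.72e-36 × 2.082e37 = 139.9 J/m³.

139.9 J/m³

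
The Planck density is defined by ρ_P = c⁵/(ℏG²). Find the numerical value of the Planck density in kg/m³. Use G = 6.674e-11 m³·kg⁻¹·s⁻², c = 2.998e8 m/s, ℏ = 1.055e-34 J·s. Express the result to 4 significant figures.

5.154e96 kg/m³

ρ_P = c⁵/(ℏG²)
  = 2.422e42 / 4.699e-55
  = 5.154e96 kg/m³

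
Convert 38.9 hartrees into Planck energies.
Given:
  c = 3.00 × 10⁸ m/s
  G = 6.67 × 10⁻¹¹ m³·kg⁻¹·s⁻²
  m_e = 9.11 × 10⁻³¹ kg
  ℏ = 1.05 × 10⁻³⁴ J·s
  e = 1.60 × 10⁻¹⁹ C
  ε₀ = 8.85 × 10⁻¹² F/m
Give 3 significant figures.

8.71 × 10⁻²⁶

hartree: E_h = m_e e⁴/(4πε₀ℏ)² = 4.38 × 10⁻¹⁸ J
Planck energy: E_P = √(ℏc⁵/G) = 1.96 × 10⁹ J
38.9 × 4.38 × 10⁻¹⁸ / 1.96 × 10⁹ = 8.71 × 10⁻²⁶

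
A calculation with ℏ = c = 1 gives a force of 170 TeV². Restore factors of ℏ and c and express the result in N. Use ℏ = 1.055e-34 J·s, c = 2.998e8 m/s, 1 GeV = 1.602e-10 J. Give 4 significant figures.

1.379e14 N

Force is [E]/[L] = [E]²/(ℏc); restore (ℏc)⁻¹.
1 GeV² → 1/(ℏc) × (1 GeV in J)² = 8.114e5 N.
Convert the energy scale: 170 TeV² = 1.70e8 GeV².
Result: 1.70e8 × 8.114e5 = 1.379e14 N.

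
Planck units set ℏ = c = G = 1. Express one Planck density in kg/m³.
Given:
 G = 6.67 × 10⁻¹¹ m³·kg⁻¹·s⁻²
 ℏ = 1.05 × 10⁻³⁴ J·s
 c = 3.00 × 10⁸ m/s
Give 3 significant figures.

The unique combination of the constants set to 1 with dimensions of density is ρ_P = c⁵/(ℏG²).
  = 2.43 × 10⁴² / 4.67 × 10⁻⁵⁵
  = 5.20 × 10⁹⁶ kg/m³

5.20 × 10⁹⁶ kg/m³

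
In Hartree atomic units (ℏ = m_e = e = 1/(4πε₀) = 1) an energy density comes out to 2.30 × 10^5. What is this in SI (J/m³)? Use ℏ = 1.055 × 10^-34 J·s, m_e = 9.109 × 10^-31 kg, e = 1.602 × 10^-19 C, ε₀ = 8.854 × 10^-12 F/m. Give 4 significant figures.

One atomic unit of energy density: u_au = E_h/a₀³ = m_e⁴e¹⁰/((4πε₀)⁵ℏ⁸) = 2.929 × 10^13 J/m³.
2.30 × 10^5 × 2.929 × 10^13 J/m³ = 6.737 × 10^18 J/m³

6.737 × 10^18 J/m³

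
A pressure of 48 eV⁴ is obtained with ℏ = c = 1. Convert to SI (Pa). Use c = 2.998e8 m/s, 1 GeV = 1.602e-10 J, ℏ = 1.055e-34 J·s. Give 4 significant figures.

999.2 Pa

Pressure is [E]/[L]³ = [E]⁴/(ℏc)³.
1 GeV⁴ → 1/(ℏc)³ × (1 GeV in J)⁴ = 2.082e37 Pa.
Convert the energy scale: 48 eV⁴ = 4.80e-35 GeV⁴.
Result: 4.80e-35 × 2.082e37 = 999.2 Pa.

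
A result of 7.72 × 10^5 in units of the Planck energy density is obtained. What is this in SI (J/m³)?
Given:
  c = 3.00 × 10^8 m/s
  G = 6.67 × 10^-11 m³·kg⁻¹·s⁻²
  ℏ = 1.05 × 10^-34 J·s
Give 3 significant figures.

One Planck energy density: u_P = c⁷/(ℏG²) = 4.68 × 10^113 J/m³.
7.72 × 10^5 × 4.68 × 10^113 J/m³ = 3.61 × 10^119 J/m³

3.61 × 10^119 J/m³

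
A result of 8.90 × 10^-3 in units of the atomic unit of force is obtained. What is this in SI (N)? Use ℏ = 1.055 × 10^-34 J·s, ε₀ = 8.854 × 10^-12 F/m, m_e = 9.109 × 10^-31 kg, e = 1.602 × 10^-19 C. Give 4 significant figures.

One atomic unit of force: F_au = E_h/a₀ = m_e²e⁶/((4πε₀)³ℏ⁴) = 8.220 × 10^-8 N.
8.90 × 10^-3 × 8.220 × 10^-8 N = 7.316 × 10^-10 N

7.316 × 10^-10 N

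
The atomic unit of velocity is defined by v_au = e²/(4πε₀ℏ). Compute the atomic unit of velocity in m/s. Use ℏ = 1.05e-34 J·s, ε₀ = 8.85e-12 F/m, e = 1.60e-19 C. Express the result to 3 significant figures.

v_au = e²/(4πε₀ℏ)
  = 2.56e-38 / 1.17e-44
  = 2.19e6 m/s

2.19e6 m/s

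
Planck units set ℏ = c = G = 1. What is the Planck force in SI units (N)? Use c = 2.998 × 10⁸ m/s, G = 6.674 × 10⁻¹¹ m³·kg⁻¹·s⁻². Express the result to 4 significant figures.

1.210 × 10⁴⁴ N

From ℏ = c = G = 1 the force scale is F_P = c⁴/G.
  = 8.078 × 10³³ / 6.674 × 10⁻¹¹
  = 1.210 × 10⁴⁴ N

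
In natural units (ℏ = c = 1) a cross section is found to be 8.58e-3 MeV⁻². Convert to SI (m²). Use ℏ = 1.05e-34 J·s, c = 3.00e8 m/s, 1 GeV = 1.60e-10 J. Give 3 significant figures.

Area is [L]² = [E]⁻²·(ℏc)²; restore (ℏc)².
1 GeV⁻² → (ℏc)² × (1 GeV in J)⁻² = 3.88e-32 m².
Convert the energy scale: 8.58e-3 MeV⁻² = 8.58e3 GeV⁻².
Result: 8.58e3 × 3.88e-32 = 3.33e-28 m².

3.33e-28 m²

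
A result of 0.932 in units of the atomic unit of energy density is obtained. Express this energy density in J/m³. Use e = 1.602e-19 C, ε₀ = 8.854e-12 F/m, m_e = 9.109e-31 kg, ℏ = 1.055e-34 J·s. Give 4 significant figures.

One atomic unit of energy density: u_au = E_h/a₀³ = m_e⁴e¹⁰/((4πε₀)⁵ℏ⁸) = 2.929e13 J/m³.
0.932 × 2.929e13 J/m³ = 2.730e13 J/m³

2.730e13 J/m³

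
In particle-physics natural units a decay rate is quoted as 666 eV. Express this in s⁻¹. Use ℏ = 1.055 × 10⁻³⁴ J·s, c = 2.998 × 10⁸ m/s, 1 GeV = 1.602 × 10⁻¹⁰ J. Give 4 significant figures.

A rate is [E]/ℏ; divide by ℏ.
1 GeV → 1/ℏ × (1 GeV in J) = 1.518 × 10²⁴ s⁻¹.
Convert the energy scale: 666 eV = 6.66 × 10⁻⁷ GeV.
Result: 6.66 × 10⁻⁷ × 1.518 × 10²⁴ = 1.011 × 10¹⁸ s⁻¹.

1.011 × 10¹⁸ s⁻¹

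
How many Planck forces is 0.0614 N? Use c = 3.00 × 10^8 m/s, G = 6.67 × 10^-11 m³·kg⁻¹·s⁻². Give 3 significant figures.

Planck force: F_P = c⁴/G = 1.21 × 10^44 N.
0.0614 / 1.21 × 10^44 = 5.06 × 10^-46

5.06 × 10^-46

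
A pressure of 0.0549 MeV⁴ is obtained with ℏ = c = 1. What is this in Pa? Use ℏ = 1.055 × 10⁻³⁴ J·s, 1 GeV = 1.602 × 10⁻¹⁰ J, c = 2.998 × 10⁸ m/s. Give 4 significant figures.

Pressure is [E]/[L]³ = [E]⁴/(ℏc)³.
1 GeV⁴ → 1/(ℏc)³ × (1 GeV in J)⁴ = 2.082 × 10³⁷ Pa.
Convert the energy scale: 0.0549 MeV⁴ = 5.49 × 10⁻¹⁴ GeV⁴.
Result: 5.49 × 10⁻¹⁴ × 2.082 × 10³⁷ = 1.143 × 10²⁴ Pa.

1.143 × 10²⁴ Pa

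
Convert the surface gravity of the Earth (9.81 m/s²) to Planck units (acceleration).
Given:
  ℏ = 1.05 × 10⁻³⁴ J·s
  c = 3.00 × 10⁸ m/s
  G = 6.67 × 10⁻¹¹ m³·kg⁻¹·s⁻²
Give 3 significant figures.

1.76 × 10⁻⁵¹

Planck acceleration: a_P = √(c⁷/(ℏG)) = 5.59 × 10⁵¹ m/s².
9.81 / 5.59 × 10⁵¹ = 1.76 × 10⁻⁵¹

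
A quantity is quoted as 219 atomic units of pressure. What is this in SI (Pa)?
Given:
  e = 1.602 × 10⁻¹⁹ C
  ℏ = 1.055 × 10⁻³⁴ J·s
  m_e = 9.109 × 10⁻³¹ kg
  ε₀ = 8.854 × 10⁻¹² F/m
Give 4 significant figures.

6.415 × 10¹⁵ Pa

One atomic unit of pressure: P_au = E_h/a₀³ = m_e⁴e¹⁰/((4πε₀)⁵ℏ⁸) = 2.929 × 10¹³ Pa.
219 × 2.929 × 10¹³ Pa = 6.415 × 10¹⁵ Pa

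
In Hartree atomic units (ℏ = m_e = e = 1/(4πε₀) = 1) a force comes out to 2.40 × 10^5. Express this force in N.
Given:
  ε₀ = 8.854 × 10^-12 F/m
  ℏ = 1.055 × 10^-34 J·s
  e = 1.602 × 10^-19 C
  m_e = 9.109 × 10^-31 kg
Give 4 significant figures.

0.01973 N

One atomic unit of force: F_au = E_h/a₀ = m_e²e⁶/((4πε₀)³ℏ⁴) = 8.220 × 10^-8 N.
2.40 × 10^5 × 8.220 × 10^-8 N = 0.01973 N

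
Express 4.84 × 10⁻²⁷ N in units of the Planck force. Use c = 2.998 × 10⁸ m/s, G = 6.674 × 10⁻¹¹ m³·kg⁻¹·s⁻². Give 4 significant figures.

3.999 × 10⁻⁷¹

Planck force: F_P = c⁴/G = 1.210 × 10⁴⁴ N.
4.84 × 10⁻²⁷ / 1.210 × 10⁴⁴ = 3.999 × 10⁻⁷¹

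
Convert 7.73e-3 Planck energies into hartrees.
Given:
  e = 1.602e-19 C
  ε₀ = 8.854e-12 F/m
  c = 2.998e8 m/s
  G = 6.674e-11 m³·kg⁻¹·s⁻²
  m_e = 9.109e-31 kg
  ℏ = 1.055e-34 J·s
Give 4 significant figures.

3.474e24

Planck energy: E_P = √(ℏc⁵/G) = 1.957e9 J
hartree: E_h = m_e e⁴/(4πε₀ℏ)² = 4.354e-18 J
7.73e-3 × 1.957e9 / 4.354e-18 = 3.474e24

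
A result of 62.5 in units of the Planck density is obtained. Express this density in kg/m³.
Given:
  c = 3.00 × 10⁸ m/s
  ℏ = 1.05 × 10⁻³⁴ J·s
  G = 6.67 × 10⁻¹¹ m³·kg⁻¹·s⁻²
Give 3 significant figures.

3.25 × 10⁹⁸ kg/m³

One Planck density: ρ_P = c⁵/(ℏG²) = 5.20 × 10⁹⁶ kg/m³.
62.5 × 5.20 × 10⁹⁶ kg/m³ = 3.25 × 10⁹⁸ kg/m³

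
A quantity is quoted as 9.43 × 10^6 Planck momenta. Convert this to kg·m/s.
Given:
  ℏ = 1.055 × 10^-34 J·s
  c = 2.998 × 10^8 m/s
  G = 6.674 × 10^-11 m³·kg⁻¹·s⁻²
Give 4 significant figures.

6.154 × 10^7 kg·m/s

One Planck momentum: p_P = √(ℏc³/G) = 6.527 kg·m/s.
9.43 × 10^6 × 6.527 kg·m/s = 6.154 × 10^7 kg·m/s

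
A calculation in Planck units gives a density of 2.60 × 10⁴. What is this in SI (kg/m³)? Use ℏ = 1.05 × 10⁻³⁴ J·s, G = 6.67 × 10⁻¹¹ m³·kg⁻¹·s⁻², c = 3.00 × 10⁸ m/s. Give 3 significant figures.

One Planck density: ρ_P = c⁵/(ℏG²) = 5.20 × 10⁹⁶ kg/m³.
2.60 × 10⁴ × 5.20 × 10⁹⁶ kg/m³ = 1.35 × 10¹⁰¹ kg/m³

1.35 × 10¹⁰¹ kg/m³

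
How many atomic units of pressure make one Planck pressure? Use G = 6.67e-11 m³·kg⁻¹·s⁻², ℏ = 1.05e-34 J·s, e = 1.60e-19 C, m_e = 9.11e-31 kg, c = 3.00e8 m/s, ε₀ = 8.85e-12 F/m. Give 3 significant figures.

1.55e100

Planck pressure: p_P = c⁷/(ℏG²) = 4.68e113 Pa
atomic unit of pressure: P_au = E_h/a₀³ = m_e⁴e¹⁰/((4πε₀)⁵ℏ⁸) = 3.01e13 Pa
ratio = 4.68e113 / 3.01e13 = 1.55e100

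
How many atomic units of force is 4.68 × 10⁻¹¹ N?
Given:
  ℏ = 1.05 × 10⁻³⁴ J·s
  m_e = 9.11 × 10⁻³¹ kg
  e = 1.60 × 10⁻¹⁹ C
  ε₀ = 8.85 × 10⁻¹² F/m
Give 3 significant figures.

atomic unit of force: F_au = E_h/a₀ = m_e²e⁶/((4πε₀)³ℏ⁴) = 8.33 × 10⁻⁸ N.
4.68 × 10⁻¹¹ / 8.33 × 10⁻⁸ = 5.62 × 10⁻⁴

5.62 × 10⁻⁴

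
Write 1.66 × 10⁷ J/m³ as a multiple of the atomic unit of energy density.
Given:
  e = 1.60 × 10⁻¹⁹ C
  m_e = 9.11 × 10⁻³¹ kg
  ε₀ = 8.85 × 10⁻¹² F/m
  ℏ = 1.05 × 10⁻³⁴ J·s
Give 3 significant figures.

5.51 × 10⁻⁷

atomic unit of energy density: u_au = E_h/a₀³ = m_e⁴e¹⁰/((4πε₀)⁵ℏ⁸) = 3.01 × 10¹³ J/m³.
1.66 × 10⁷ / 3.01 × 10¹³ = 5.51 × 10⁻⁷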